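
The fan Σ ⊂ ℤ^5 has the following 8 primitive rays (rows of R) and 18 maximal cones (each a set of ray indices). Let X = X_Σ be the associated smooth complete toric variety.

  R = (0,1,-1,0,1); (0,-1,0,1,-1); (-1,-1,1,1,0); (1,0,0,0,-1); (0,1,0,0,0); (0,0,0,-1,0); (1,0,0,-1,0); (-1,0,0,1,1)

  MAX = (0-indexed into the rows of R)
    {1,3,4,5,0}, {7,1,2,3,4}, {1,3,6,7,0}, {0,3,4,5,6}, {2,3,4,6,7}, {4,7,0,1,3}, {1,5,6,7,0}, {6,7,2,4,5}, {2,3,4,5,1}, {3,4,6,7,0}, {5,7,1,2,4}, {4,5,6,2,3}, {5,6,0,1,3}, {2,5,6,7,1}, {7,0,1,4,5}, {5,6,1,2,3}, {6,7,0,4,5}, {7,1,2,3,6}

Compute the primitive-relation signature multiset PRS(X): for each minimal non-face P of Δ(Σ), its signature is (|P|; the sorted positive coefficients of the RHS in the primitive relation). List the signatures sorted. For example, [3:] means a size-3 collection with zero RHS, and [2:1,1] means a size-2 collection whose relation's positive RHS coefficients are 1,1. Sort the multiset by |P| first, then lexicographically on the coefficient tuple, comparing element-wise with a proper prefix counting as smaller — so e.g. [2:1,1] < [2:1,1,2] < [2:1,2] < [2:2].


Minimal non-faces — 3 found among 8 rays, 18 max cones:

  P = {0,2}:  v_{0} + v_{2} = v_{7}  ⟹  sig = [2:1]
  P = {3,5,7}:  v_{3} + v_{5} + v_{7} = 0  ⟹  sig = [3:]
  P = {1,4,6}:  v_{1} + v_{4} + v_{6} = v_{3}  ⟹  sig = [3:1]

Hence PRS(X_Σ) =
    |P|=2: 1 collection, coeffs (1)
    |P|=3: 2 collections, coeffs (), (1)


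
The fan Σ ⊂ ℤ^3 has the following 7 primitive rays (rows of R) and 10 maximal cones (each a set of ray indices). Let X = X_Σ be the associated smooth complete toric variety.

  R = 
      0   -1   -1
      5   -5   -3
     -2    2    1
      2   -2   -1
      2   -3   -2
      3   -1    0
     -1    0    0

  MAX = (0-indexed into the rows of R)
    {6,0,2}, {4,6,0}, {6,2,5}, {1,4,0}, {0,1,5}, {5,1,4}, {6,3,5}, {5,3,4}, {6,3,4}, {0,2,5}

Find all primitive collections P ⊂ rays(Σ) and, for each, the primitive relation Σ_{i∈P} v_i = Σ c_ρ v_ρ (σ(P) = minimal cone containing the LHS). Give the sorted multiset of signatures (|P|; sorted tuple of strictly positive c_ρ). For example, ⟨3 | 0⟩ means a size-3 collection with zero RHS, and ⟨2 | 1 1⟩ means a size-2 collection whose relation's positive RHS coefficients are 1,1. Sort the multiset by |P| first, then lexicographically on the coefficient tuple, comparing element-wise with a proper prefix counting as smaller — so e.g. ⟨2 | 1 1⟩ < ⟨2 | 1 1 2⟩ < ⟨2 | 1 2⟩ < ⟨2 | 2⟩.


|primitive collections| = 9. Relations:

  P = {2,3}:  v_{2} + v_{3} = 0 ; sig = ⟨2 | 0⟩
  P = {0,3}:  v_{0} + v_{3} = v_{4} ; sig = ⟨2 | 1⟩
  P = {2,4}:  v_{2} + v_{4} = v_{0} ; sig = ⟨2 | 1⟩
  P = {1,6}:  v_{1} + v_{6} = v_{3} + v_{4} ; sig = ⟨2 | 1 1⟩
  P = {1,2}:  v_{1} + v_{2} = 2·v_{0} + v_{5} ; sig = ⟨2 | 1 2⟩
  P = {1,3}:  v_{1} + v_{3} = 2·v_{4} + v_{5} ; sig = ⟨2 | 1 2⟩
  P = {0,4,5}:  v_{0} + v_{4} + v_{5} = v_{1} ; sig = ⟨3 | 1⟩
  P = {0,5,6}:  v_{0} + v_{5} + v_{6} = v_{3} ; sig = ⟨3 | 1⟩
  P = {4,5,6}:  v_{4} + v_{5} + v_{6} = 2·v_{3} ; sig = ⟨3 | 2⟩

Hence PRS(X_Σ) =
[⟨2 | 0⟩, ⟨2 | 1⟩, ⟨2 | 1⟩, ⟨2 | 1 1⟩, ⟨2 | 1 2⟩, ⟨2 | 1 2⟩, ⟨3 | 1⟩, ⟨3 | 1⟩, ⟨3 | 2⟩]


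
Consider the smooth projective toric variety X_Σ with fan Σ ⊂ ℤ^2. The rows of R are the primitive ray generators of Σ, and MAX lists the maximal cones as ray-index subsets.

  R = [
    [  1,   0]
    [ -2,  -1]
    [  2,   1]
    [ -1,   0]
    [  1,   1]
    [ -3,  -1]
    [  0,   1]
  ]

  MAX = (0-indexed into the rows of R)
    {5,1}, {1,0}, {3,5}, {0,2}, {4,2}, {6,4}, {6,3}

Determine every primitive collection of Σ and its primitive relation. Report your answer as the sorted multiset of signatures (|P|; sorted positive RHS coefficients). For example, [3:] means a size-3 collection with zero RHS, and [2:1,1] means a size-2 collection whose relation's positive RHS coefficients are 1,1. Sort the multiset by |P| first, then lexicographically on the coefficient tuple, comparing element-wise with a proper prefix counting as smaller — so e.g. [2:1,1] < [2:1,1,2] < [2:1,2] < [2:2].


14 minimal non-faces of Δ(Σ) (on 7 rays):

  {0,3}:  v_{0} + v_{3} = 0  ⟹  sig = [2:]
  {1,2}:  v_{1} + v_{2} = 0  ⟹  sig = [2:]
  {0,4}:  v_{0} + v_{4} = v_{2}  ⟹  sig = [2:1]
  {0,5}:  v_{0} + v_{5} = v_{1}  ⟹  sig = [2:1]
  {0,6}:  v_{0} + v_{6} = v_{4}  ⟹  sig = [2:1]
  {1,3}:  v_{1} + v_{3} = v_{5}  ⟹  sig = [2:1]
  {1,4}:  v_{1} + v_{4} = v_{3}  ⟹  sig = [2:1]
  {2,3}:  v_{2} + v_{3} = v_{4}  ⟹  sig = [2:1]
  {2,5}:  v_{2} + v_{5} = v_{3}  ⟹  sig = [2:1]
  {3,4}:  v_{3} + v_{4} = v_{6}  ⟹  sig = [2:1]
  {1,6}:  v_{1} + v_{6} = 2·v_{3}  ⟹  sig = [2:2]
  {2,6}:  v_{2} + v_{6} = 2·v_{4}  ⟹  sig = [2:2]
  {4,5}:  v_{4} + v_{5} = 2·v_{3}  ⟹  sig = [2:2]
  {5,6}:  v_{5} + v_{6} = 3·v_{3}  ⟹  sig = [2:3]

Sorted signature multiset PRS(X):
    |P|=2: 14 collections, coeffs (), (), (1), (1), (1), (1), (1), (1), (1), (1), (2), (2), (2), (3)


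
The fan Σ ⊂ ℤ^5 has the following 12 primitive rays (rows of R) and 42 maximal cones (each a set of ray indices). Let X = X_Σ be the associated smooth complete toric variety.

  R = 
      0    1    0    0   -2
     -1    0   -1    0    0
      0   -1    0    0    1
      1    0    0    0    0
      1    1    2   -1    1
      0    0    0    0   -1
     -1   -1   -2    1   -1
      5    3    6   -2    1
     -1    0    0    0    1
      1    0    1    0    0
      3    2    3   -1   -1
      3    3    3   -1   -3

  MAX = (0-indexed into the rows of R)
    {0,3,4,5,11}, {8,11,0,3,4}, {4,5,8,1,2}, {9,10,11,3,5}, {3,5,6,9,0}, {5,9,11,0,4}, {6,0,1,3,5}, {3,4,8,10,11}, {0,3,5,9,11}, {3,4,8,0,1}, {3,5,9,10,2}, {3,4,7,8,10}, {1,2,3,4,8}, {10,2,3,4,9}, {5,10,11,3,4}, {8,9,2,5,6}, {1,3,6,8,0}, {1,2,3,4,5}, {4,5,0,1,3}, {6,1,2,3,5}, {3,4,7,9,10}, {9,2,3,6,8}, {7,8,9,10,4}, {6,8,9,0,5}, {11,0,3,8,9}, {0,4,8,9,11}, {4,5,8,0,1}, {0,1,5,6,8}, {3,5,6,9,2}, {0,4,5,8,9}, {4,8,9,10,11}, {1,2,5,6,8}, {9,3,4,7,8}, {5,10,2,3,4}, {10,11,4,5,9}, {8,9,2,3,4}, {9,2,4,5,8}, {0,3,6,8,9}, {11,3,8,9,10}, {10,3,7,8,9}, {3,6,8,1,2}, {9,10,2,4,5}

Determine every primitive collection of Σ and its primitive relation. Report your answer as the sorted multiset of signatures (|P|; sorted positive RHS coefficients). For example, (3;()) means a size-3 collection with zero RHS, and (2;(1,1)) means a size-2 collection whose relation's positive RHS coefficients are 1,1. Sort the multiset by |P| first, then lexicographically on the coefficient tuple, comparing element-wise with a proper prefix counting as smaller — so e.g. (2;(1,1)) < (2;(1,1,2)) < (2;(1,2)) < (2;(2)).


23 collections generate NE(X_Σ); each relation:

  P={1,9}:  v_{1} + v_{9} = 0  ⟹  sig = (2;())
  P={4,6}:  v_{4} + v_{6} = 0  ⟹  sig = (2;())
  P={0,2}:  v_{0} + v_{2} = v_{5}  ⟹  sig = (2;(1))
  P={0,10}:  v_{0} + v_{10} = v_{11}  ⟹  sig = (2;(1))
  P={2,11}:  v_{2} + v_{11} = v_{5} + v_{10}  ⟹  sig = (2;(1,1))
  P={1,10}:  v_{1} + v_{10} = v_{0} + v_{3} + v_{4}  ⟹  sig = (2;(1,1,1))
  P={5,7}:  v_{5} + v_{7} = v_{4} + v_{9} + v_{10}  ⟹  sig = (2;(1,1,1))
  P={6,10}:  v_{6} + v_{10} = v_{0} + v_{3} + v_{9}  ⟹  sig = (2;(1,1,1))
  P={1,7}:  v_{1} + v_{7} = v_{3} + v_{4} + v_{8} + v_{10}  ⟹  sig = (2;(1,1,1,1))
  P={6,7}:  v_{6} + v_{7} = v_{3} + v_{8} + v_{9} + v_{10}  ⟹  sig = (2;(1,1,1,1))
  P={1,11}:  v_{1} + v_{11} = 2·v_{0} + v_{3} + v_{4}  ⟹  sig = (2;(1,1,2))
  P={6,11}:  v_{6} + v_{11} = 2·v_{0} + v_{3} + v_{9}  ⟹  sig = (2;(1,1,2))
  P={0,7}:  v_{0} + v_{7} = v_{8} + 2·v_{10}  ⟹  sig = (2;(1,2))
  P={2,7}:  v_{2} + v_{7} = v_{3} + 2·v_{4} + 2·v_{9}  ⟹  sig = (2;(1,2,2))
  P={7,11}:  v_{7} + v_{11} = v_{8} + 3·v_{10}  ⟹  sig = (2;(1,3))
  P={3,5,8}:  v_{3} + v_{5} + v_{8} = 0  ⟹  sig = (3;())
  P={2,8,10}:  v_{2} + v_{8} + v_{10} = v_{4} + v_{9}  ⟹  sig = (3;(1,1))
  P={5,8,10}:  v_{5} + v_{8} + v_{10} = v_{0} + v_{4} + v_{9}  ⟹  sig = (3;(1,1,1))
  P={5,8,11}:  v_{5} + v_{8} + v_{11} = 2·v_{0} + v_{4} + v_{9}  ⟹  sig = (3;(1,1,2))
  P={0,3,4,9}:  v_{0} + v_{3} + v_{4} + v_{9} = v_{10}  ⟹  sig = (4;(1))
  P={3,4,5,9}:  v_{3} + v_{4} + v_{5} + v_{9} = v_{2} + v_{10}  ⟹  sig = (4;(1,1))
  P={3,4,9,11}:  v_{3} + v_{4} + v_{9} + v_{11} = 2·v_{10}  ⟹  sig = (4;(2))
  P={3,4,8,9,10}:  v_{3} + v_{4} + v_{8} + v_{9} + v_{10} = v_{7}  ⟹  sig = (5;(1))

Hence PRS(X_Σ) =
    |P|=2: 15 collections, coeffs (), (), (1), (1), (1,1), (1,1,1), (1,1,1), (1,1,1), (1,1,1,1), (1,1,1,1), (1,1,2), (1,1,2), (1,2), (1,2,2), (1,3)
    |P|=3: 4 collections, coeffs (), (1,1), (1,1,1), (1,1,2)
    |P|=4: 3 collections, coeffs (1), (1,1), (2)
    |P|=5: 1 collection, coeffs (1)


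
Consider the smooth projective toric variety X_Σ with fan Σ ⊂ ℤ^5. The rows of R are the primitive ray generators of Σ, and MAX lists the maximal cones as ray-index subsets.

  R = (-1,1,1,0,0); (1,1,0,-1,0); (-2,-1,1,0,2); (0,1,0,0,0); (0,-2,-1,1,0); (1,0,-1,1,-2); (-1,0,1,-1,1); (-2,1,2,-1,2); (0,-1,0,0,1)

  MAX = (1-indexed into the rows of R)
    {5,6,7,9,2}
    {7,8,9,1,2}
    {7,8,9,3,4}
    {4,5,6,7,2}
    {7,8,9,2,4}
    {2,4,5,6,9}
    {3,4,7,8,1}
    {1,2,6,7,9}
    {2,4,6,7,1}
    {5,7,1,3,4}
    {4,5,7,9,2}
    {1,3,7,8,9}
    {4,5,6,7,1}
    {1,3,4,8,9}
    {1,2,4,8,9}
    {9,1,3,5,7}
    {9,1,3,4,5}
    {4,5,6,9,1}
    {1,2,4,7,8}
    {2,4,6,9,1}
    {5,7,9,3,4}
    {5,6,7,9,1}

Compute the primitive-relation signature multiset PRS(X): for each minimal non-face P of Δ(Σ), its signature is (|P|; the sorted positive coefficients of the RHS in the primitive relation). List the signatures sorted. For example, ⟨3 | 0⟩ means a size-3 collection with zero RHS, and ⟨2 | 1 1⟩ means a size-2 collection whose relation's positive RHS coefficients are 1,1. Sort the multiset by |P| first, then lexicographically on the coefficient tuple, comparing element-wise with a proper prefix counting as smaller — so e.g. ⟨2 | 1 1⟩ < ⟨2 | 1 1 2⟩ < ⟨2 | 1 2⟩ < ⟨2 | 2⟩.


Minimal non-faces — 7 found among 9 rays, 22 max cones:

  P={5,8}:  v_{5} + v_{8} = v_{3}  ⟹  sig = ⟨2 | 1⟩
  P={6,8}:  v_{6} + v_{8} = v_{1}  ⟹  sig = ⟨2 | 1⟩
  P={3,6}:  v_{3} + v_{6} = v_{1} + v_{5}  ⟹  sig = ⟨2 | 1 1⟩
  P={2,3}:  v_{2} + v_{3} = v_{4} + v_{7} + v_{9}  ⟹  sig = ⟨2 | 1 1 1⟩
  P={1,2,5}:  v_{1} + v_{2} + v_{5} = 0  ⟹  sig = ⟨3 | 0⟩
  P={4,6,7,9}:  v_{4} + v_{6} + v_{7} + v_{9} = 0  ⟹  sig = ⟨4 | 0⟩
  P={1,4,7,9}:  v_{1} + v_{4} + v_{7} + v_{9} = v_{8}  ⟹  sig = ⟨4 | 1⟩

Signatures (|P|; sorted positive RHS coefficients), sorted:
    |P|=2: 4 collections, coeffs (1), (1), (1,1), (1,1,1)
    |P|=3: 1 collection, coeffs ()
    |P|=4: 2 collections, coeffs (), (1)


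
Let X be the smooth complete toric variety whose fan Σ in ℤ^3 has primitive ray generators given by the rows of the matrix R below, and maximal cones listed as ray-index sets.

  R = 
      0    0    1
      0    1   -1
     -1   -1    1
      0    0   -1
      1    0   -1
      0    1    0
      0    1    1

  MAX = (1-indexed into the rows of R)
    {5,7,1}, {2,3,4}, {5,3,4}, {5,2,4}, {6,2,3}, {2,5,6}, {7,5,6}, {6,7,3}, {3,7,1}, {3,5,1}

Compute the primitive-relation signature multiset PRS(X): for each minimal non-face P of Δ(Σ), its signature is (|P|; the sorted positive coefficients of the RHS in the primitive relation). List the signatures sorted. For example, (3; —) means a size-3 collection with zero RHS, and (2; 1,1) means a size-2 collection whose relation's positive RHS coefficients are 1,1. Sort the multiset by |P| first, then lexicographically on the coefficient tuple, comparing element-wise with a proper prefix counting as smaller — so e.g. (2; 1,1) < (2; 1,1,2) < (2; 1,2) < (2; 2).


|primitive collections| = 9. Relations:

  P = {1,4}:  v_{1} + v_{4} = 0  ⟹  sig = (2; —)
  P = {1,2}:  v_{1} + v_{2} = v_{6}  ⟹  sig = (2; 1)
  P = {1,6}:  v_{1} + v_{6} = v_{7}  ⟹  sig = (2; 1)
  P = {4,6}:  v_{4} + v_{6} = v_{2}  ⟹  sig = (2; 1)
  P = {4,7}:  v_{4} + v_{7} = v_{6}  ⟹  sig = (2; 1)
  P = {2,7}:  v_{2} + v_{7} = 2·v_{6}  ⟹  sig = (2; 2)
  P = {3,5,6}:  v_{3} + v_{5} + v_{6} = 0  ⟹  sig = (3; —)
  P = {2,3,5}:  v_{2} + v_{3} + v_{5} = v_{4}  ⟹  sig = (3; 1)
  P = {3,5,7}:  v_{3} + v_{5} + v_{7} = v_{1}  ⟹  sig = (3; 1)

so the primitive-relation signature multiset is
    |P|=2: 6 collections, coeffs (), (1), (1), (1), (1), (2)
    |P|=3: 3 collections, coeffs (), (1), (1)


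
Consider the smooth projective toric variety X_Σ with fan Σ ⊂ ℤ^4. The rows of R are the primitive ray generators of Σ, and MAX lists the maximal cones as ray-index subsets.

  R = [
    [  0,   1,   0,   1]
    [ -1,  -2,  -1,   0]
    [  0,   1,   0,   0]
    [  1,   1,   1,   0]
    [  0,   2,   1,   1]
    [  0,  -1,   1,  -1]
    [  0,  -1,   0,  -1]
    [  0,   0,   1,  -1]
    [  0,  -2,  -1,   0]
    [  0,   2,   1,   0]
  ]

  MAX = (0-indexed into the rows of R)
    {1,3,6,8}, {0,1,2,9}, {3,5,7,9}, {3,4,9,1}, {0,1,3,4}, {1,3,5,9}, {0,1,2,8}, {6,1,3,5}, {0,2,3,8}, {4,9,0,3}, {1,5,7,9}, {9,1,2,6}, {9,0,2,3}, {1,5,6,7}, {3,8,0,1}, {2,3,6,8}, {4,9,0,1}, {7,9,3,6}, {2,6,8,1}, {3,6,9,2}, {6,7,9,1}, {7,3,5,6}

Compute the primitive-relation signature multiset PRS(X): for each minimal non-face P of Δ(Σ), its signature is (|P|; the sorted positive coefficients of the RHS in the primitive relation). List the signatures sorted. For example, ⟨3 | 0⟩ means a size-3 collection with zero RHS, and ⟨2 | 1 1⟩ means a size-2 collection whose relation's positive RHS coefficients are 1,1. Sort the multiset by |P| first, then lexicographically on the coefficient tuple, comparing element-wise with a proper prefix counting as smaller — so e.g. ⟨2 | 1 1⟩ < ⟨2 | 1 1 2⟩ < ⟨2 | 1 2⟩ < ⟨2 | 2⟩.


Primitive collections (18):

  • {0,6}:  v_{0} + v_{6} = 0 — sig = ⟨2 | 0⟩
  • {8,9}:  v_{8} + v_{9} = 0 — sig = ⟨2 | 0⟩
  • {2,5}:  v_{2} + v_{5} = v_{7} — sig = ⟨2 | 1⟩
  • {2,4}:  v_{2} + v_{4} = v_{0} + v_{9} — sig = ⟨2 | 1 1⟩
  • {2,7}:  v_{2} + v_{7} = v_{6} + v_{9} — sig = ⟨2 | 1 1⟩
  • {0,7}:  v_{0} + v_{7} = v_{1} + v_{3} + v_{9} — sig = ⟨2 | 1 1 1⟩
  • {4,6}:  v_{4} + v_{6} = v_{1} + v_{3} + v_{9} — sig = ⟨2 | 1 1 1⟩
  • {4,8}:  v_{4} + v_{8} = v_{0} + v_{1} + v_{3} — sig = ⟨2 | 1 1 1⟩
  • {7,8}:  v_{7} + v_{8} = v_{1} + v_{3} + v_{6} — sig = ⟨2 | 1 1 1⟩
  • {0,5}:  v_{0} + v_{5} = 2·v_{1} + 2·v_{3} + v_{9} — sig = ⟨2 | 1 2 2⟩
  • {5,8}:  v_{5} + v_{8} = 2·v_{1} + 2·v_{3} + v_{6} — sig = ⟨2 | 1 2 2⟩
  • {4,7}:  v_{4} + v_{7} = 2·v_{1} + 2·v_{3} + 2·v_{9} — sig = ⟨2 | 2 2 2⟩
  • {4,5}:  v_{4} + v_{5} = 3·v_{1} + 3·v_{3} + 2·v_{9} — sig = ⟨2 | 2 3 3⟩
  • {1,2,3}:  v_{1} + v_{2} + v_{3} = 0 — sig = ⟨3 | 0⟩
  • {1,3,7}:  v_{1} + v_{3} + v_{7} = v_{5} — sig = ⟨3 | 1⟩
  • {5,6,9}:  v_{5} + v_{6} + v_{9} = 2·v_{7} — sig = ⟨3 | 2⟩
  • {0,1,3,9}:  v_{0} + v_{1} + v_{3} + v_{9} = v_{4} — sig = ⟨4 | 1⟩
  • {1,3,6,9}:  v_{1} + v_{3} + v_{6} + v_{9} = v_{7} — sig = ⟨4 | 1⟩

Sorted signature multiset PRS(X):
[⟨2 | 0⟩, ⟨2 | 0⟩, ⟨2 | 1⟩, ⟨2 | 1 1⟩, ⟨2 | 1 1⟩, ⟨2 | 1 1 1⟩, ⟨2 | 1 1 1⟩, ⟨2 | 1 1 1⟩, ⟨2 | 1 1 1⟩, ⟨2 | 1 2 2⟩, ⟨2 | 1 2 2⟩, ⟨2 | 2 2 2⟩, ⟨2 | 2 3 3⟩, ⟨3 | 0⟩, ⟨3 | 1⟩, ⟨3 | 2⟩, ⟨4 | 1⟩, ⟨4 | 1⟩]


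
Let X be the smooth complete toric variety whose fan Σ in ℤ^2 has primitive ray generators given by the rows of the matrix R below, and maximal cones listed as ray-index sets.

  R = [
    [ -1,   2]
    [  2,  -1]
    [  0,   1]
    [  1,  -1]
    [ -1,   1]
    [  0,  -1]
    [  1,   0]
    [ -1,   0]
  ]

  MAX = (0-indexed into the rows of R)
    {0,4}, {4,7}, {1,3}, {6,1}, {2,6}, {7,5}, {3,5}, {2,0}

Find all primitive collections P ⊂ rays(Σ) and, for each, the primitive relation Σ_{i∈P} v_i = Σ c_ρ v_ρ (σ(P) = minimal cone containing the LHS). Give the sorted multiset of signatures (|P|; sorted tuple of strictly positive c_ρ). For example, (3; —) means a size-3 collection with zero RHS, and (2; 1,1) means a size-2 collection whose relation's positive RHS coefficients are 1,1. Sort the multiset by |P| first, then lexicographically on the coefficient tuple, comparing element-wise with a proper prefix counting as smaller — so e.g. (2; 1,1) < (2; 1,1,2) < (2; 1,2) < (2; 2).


20 collections generate NE(X_Σ); each relation:

  • {2,5}:  v_{2} + v_{5} = 0 — sig = (2; —)
  • {3,4}:  v_{3} + v_{4} = 0 — sig = (2; —)
  • {6,7}:  v_{6} + v_{7} = 0 — sig = (2; —)
  • {0,3}:  v_{0} + v_{3} = v_{2} — sig = (2; 1)
  • {0,5}:  v_{0} + v_{5} = v_{4} — sig = (2; 1)
  • {1,4}:  v_{1} + v_{4} = v_{6} — sig = (2; 1)
  • {1,7}:  v_{1} + v_{7} = v_{3} — sig = (2; 1)
  • {2,3}:  v_{2} + v_{3} = v_{6} — sig = (2; 1)
  • {2,4}:  v_{2} + v_{4} = v_{0} — sig = (2; 1)
  • {2,7}:  v_{2} + v_{7} = v_{4} — sig = (2; 1)
  • {3,6}:  v_{3} + v_{6} = v_{1} — sig = (2; 1)
  • {3,7}:  v_{3} + v_{7} = v_{5} — sig = (2; 1)
  • {4,5}:  v_{4} + v_{5} = v_{7} — sig = (2; 1)
  • {4,6}:  v_{4} + v_{6} = v_{2} — sig = (2; 1)
  • {5,6}:  v_{5} + v_{6} = v_{3} — sig = (2; 1)
  • {0,1}:  v_{0} + v_{1} = v_{2} + v_{6} — sig = (2; 1,1)
  • {0,6}:  v_{0} + v_{6} = 2·v_{2} — sig = (2; 2)
  • {0,7}:  v_{0} + v_{7} = 2·v_{4} — sig = (2; 2)
  • {1,2}:  v_{1} + v_{2} = 2·v_{6} — sig = (2; 2)
  • {1,5}:  v_{1} + v_{5} = 2·v_{3} — sig = (2; 2)

Signatures (|P|; sorted positive RHS coefficients), sorted:
    (2; —)
    (2; —)
    (2; —)
    (2; 1)
    (2; 1)
    (2; 1)
    (2; 1)
    (2; 1)
    (2; 1)
    (2; 1)
    (2; 1)
    (2; 1)
    (2; 1)
    (2; 1)
    (2; 1)
    (2; 1,1)
    (2; 2)
    (2; 2)
    (2; 2)
    (2; 2)


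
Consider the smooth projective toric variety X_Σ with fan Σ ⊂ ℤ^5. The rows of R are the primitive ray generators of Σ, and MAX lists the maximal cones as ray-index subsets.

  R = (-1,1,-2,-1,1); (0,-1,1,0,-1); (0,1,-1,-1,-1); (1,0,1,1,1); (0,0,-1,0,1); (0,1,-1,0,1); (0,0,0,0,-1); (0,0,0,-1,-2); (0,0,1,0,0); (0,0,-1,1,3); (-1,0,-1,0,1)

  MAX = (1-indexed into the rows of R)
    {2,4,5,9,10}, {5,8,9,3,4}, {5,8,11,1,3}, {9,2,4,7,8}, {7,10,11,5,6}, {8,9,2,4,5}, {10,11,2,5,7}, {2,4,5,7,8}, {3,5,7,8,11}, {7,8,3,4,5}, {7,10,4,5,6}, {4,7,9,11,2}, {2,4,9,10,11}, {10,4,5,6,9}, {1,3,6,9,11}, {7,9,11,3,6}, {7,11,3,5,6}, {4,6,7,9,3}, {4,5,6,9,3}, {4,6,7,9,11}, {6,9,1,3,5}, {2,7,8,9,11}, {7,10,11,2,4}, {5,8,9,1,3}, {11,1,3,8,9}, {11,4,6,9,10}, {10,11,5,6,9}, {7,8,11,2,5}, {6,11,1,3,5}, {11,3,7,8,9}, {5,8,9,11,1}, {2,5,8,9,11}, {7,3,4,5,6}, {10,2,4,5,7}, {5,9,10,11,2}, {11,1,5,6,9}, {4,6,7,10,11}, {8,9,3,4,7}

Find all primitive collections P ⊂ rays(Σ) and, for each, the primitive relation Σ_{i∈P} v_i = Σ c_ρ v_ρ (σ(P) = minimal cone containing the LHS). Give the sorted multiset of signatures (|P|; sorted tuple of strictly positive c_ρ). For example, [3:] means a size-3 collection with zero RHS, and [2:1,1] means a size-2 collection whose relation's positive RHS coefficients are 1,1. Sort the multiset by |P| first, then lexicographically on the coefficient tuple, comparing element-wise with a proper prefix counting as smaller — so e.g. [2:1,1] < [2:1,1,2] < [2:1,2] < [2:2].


15 collections generate NE(X_Σ); each relation:

  {2,6}:  v_{2} + v_{6} = 0  ⟹  sig = [2:]
  {2,3}:  v_{2} + v_{3} = v_{8}  ⟹  sig = [2:1]
  {6,8}:  v_{6} + v_{8} = v_{3}  ⟹  sig = [2:1]
  {8,10}:  v_{8} + v_{10} = v_{5}  ⟹  sig = [2:1]
  {1,7}:  v_{1} + v_{7} = v_{3} + v_{11}  ⟹  sig = [2:1,1]
  {3,10}:  v_{3} + v_{10} = v_{5} + v_{6}  ⟹  sig = [2:1,1]
  {1,4}:  v_{1} + v_{4} = v_{5} + v_{6} + v_{9}  ⟹  sig = [2:1,1,1]
  {1,2}:  v_{1} + v_{2} = v_{5} + v_{8} + v_{9} + v_{11}  ⟹  sig = [2:1,1,1,1]
  {1,10}:  v_{1} + v_{10} = 2·v_{5} + v_{6} + v_{9} + v_{11}  ⟹  sig = [2:1,1,1,2]
  {4,8,11}:  v_{4} + v_{8} + v_{11} = 0  ⟹  sig = [3:]
  {5,7,9}:  v_{5} + v_{7} + v_{9} = 0  ⟹  sig = [3:]
  {3,4,11}:  v_{3} + v_{4} + v_{11} = v_{6}  ⟹  sig = [3:1]
  {4,5,11}:  v_{4} + v_{5} + v_{11} = v_{10}  ⟹  sig = [3:1]
  {7,9,10}:  v_{7} + v_{9} + v_{10} = v_{4} + v_{11}  ⟹  sig = [3:1,1]
  {3,5,9,11}:  v_{3} + v_{5} + v_{9} + v_{11} = v_{1}  ⟹  sig = [4:1]

Signatures (|P|; sorted positive RHS coefficients), sorted:
    [2:]
    [2:1]
    [2:1]
    [2:1]
    [2:1,1]
    [2:1,1]
    [2:1,1,1]
    [2:1,1,1,1]
    [2:1,1,1,2]
    [3:]
    [3:]
    [3:1]
    [3:1]
    [3:1,1]
    [4:1]


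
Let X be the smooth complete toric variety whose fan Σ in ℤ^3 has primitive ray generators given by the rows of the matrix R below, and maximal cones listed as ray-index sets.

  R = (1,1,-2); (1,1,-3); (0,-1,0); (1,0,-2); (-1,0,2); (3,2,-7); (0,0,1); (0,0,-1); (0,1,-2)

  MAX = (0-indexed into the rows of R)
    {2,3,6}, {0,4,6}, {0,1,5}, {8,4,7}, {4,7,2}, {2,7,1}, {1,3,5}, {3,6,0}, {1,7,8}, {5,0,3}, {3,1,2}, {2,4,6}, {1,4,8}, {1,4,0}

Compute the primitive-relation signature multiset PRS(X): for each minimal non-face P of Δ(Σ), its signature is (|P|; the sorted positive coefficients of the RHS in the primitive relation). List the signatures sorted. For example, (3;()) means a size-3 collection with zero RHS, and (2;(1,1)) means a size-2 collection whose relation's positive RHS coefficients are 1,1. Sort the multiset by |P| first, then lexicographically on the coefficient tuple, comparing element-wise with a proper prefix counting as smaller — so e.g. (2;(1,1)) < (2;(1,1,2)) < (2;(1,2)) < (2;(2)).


Primitive collections (18):

  P = {3,4}:  v_{3} + v_{4} = 0  →  sig = (2;())
  P = {6,7}:  v_{6} + v_{7} = 0  →  sig = (2;())
  P = {0,2}:  v_{0} + v_{2} = v_{3}  →  sig = (2;(1))
  P = {0,7}:  v_{0} + v_{7} = v_{1}  →  sig = (2;(1))
  P = {1,6}:  v_{1} + v_{6} = v_{0}  →  sig = (2;(1))
  P = {3,7}:  v_{3} + v_{7} = v_{1} + v_{2}  →  sig = (2;(1,1))
  P = {3,8}:  v_{3} + v_{8} = v_{1} + v_{7}  →  sig = (2;(1,1))
  P = {4,5}:  v_{4} + v_{5} = v_{0} + v_{1}  →  sig = (2;(1,1))
  P = {6,8}:  v_{6} + v_{8} = v_{1} + v_{4}  →  sig = (2;(1,1))
  P = {0,8}:  v_{0} + v_{8} = 2·v_{1} + v_{4}  →  sig = (2;(1,2))
  P = {2,5}:  v_{2} + v_{5} = v_{1} + 2·v_{3}  →  sig = (2;(1,2))
  P = {5,6}:  v_{5} + v_{6} = 2·v_{0} + v_{3}  →  sig = (2;(1,2))
  P = {5,7}:  v_{5} + v_{7} = 2·v_{1} + v_{3}  →  sig = (2;(1,2))
  P = {2,8}:  v_{2} + v_{8} = 2·v_{7}  →  sig = (2;(2))
  P = {5,8}:  v_{5} + v_{8} = 3·v_{1}  →  sig = (2;(3))
  P = {0,1,3}:  v_{0} + v_{1} + v_{3} = v_{5}  →  sig = (3;(1))
  P = {1,2,4}:  v_{1} + v_{2} + v_{4} = v_{7}  →  sig = (3;(1))
  P = {1,4,7}:  v_{1} + v_{4} + v_{7} = v_{8}  →  sig = (3;(1))

so the primitive-relation signature multiset is
[(2;()), (2;()), (2;(1)), (2;(1)), (2;(1)), (2;(1,1)), (2;(1,1)), (2;(1,1)), (2;(1,1)), (2;(1,2)), (2;(1,2)), (2;(1,2)), (2;(1,2)), (2;(2)), (2;(3)), (3;(1)), (3;(1)), (3;(1))]


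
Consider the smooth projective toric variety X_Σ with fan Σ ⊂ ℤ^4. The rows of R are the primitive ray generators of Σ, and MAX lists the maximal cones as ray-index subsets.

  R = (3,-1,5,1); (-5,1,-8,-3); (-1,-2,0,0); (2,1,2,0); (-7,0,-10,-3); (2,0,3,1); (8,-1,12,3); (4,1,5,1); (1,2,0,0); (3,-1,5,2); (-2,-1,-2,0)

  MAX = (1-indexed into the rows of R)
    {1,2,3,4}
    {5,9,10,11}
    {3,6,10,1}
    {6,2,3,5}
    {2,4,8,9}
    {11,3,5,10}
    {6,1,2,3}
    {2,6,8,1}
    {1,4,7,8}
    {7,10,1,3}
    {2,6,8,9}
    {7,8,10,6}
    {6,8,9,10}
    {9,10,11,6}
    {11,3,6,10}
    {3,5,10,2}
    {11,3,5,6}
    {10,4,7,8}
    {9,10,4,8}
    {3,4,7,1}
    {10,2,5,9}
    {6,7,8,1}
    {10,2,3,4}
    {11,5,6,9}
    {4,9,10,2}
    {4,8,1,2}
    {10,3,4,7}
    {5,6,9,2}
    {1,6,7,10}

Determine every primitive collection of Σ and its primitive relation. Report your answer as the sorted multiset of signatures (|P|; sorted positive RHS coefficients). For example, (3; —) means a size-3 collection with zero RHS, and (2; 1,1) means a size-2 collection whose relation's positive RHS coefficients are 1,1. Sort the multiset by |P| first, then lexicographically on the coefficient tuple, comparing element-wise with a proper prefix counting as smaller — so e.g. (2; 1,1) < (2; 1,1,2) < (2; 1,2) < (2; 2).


The 22 primitive collections of Σ (r=11, n=4):

  P={3,9}:  v_{3} + v_{9} = 0  ⇒ sig = (2; —)
  P={4,11}:  v_{4} + v_{11} = 0  ⇒ sig = (2; —)
  P={1,9}:  v_{1} + v_{9} = v_{8}  ⇒ sig = (2; 1)
  P={2,11}:  v_{2} + v_{11} = v_{5}  ⇒ sig = (2; 1)
  P={3,8}:  v_{3} + v_{8} = v_{1}  ⇒ sig = (2; 1)
  P={4,5}:  v_{4} + v_{5} = v_{2}  ⇒ sig = (2; 1)
  P={4,6}:  v_{4} + v_{6} = v_{8}  ⇒ sig = (2; 1)
  P={8,11}:  v_{8} + v_{11} = v_{6}  ⇒ sig = (2; 1)
  P={1,11}:  v_{1} + v_{11} = v_{3} + v_{6}  ⇒ sig = (2; 1,1)
  P={5,7}:  v_{5} + v_{7} = v_{3} + v_{4}  ⇒ sig = (2; 1,1)
  P={5,8}:  v_{5} + v_{8} = v_{2} + v_{6}  ⇒ sig = (2; 1,1)
  P={7,11}:  v_{7} + v_{11} = v_{1} + v_{10}  ⇒ sig = (2; 1,1)
  P={1,5}:  v_{1} + v_{5} = v_{2} + v_{3} + v_{6}  ⇒ sig = (2; 1,1,1)
  P={7,9}:  v_{7} + v_{9} = v_{4} + v_{8} + v_{10}  ⇒ sig = (2; 1,1,1)
  P={2,7}:  v_{2} + v_{7} = v_{3} + 2·v_{4}  ⇒ sig = (2; 1,2)
  P={2,6,10}:  v_{2} + v_{6} + v_{10} = 0  ⇒ sig = (3; —)
  P={1,4,10}:  v_{1} + v_{4} + v_{10} = v_{7}  ⇒ sig = (3; 1)
  P={2,8,10}:  v_{2} + v_{8} + v_{10} = v_{4}  ⇒ sig = (3; 1)
  P={5,6,10}:  v_{5} + v_{6} + v_{10} = v_{11}  ⇒ sig = (3; 1)
  P={1,2,10}:  v_{1} + v_{2} + v_{10} = v_{3} + v_{4}  ⇒ sig = (3; 1,1)
  P={1,8,10}:  v_{1} + v_{8} + v_{10} = v_{6} + v_{7}  ⇒ sig = (3; 1,1)
  P={3,6,7}:  v_{3} + v_{6} + v_{7} = 2·v_{1} + v_{10}  ⇒ sig = (3; 1,2)

so the primitive-relation signature multiset is
[(2; —), (2; —), (2; 1), (2; 1), (2; 1), (2; 1), (2; 1), (2; 1), (2; 1,1), (2; 1,1), (2; 1,1), (2; 1,1), (2; 1,1,1), (2; 1,1,1), (2; 1,2), (3; —), (3; 1), (3; 1), (3; 1), (3; 1,1), (3; 1,1), (3; 1,2)]


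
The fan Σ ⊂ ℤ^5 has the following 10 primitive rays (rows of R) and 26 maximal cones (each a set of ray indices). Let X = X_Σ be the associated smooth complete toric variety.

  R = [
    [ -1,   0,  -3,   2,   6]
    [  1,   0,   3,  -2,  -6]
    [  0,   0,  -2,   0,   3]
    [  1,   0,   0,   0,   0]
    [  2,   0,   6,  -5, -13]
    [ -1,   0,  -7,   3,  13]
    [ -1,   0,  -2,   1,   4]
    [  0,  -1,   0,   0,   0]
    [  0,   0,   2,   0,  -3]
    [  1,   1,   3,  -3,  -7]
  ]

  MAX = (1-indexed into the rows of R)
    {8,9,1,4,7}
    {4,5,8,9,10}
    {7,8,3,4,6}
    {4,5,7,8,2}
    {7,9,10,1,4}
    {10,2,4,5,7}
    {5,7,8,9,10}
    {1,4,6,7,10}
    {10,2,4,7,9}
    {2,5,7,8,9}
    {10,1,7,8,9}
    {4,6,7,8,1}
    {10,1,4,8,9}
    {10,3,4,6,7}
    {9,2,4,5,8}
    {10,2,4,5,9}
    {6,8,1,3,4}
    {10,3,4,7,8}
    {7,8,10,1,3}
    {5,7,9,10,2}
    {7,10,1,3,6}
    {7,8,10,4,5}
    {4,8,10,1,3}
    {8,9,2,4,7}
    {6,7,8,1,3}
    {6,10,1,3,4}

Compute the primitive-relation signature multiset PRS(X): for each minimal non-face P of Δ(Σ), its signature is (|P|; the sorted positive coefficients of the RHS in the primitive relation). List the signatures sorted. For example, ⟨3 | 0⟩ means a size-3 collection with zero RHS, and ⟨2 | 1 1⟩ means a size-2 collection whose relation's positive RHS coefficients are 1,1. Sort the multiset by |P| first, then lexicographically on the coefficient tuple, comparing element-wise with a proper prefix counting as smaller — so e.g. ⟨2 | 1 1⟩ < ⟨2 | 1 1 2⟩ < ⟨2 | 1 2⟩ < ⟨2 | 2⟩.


Minimal non-faces — 14 found among 10 rays, 26 max cones:

  • {1,2}:  v_{1} + v_{2} = 0 ; sig = ⟨2 | 0⟩
  • {3,9}:  v_{3} + v_{9} = 0 ; sig = ⟨2 | 0⟩
  • {1,5}:  v_{1} + v_{5} = v_{8} + v_{10} ; sig = ⟨2 | 1 1⟩
  • {2,6}:  v_{2} + v_{6} = v_{3} + v_{4} + v_{7} ; sig = ⟨2 | 1 1 1⟩
  • {6,9}:  v_{6} + v_{9} = v_{1} + v_{4} + v_{7} ; sig = ⟨2 | 1 1 1⟩
  • {2,3}:  v_{2} + v_{3} = v_{4} + v_{7} + v_{8} + v_{10} ; sig = ⟨2 | 1 1 1 1⟩
  • {5,6}:  v_{5} + v_{6} = v_{3} + v_{4} + v_{7} + v_{8} + v_{10} ; sig = ⟨2 | 1 1 1 1 1⟩
  • {3,5}:  v_{3} + v_{5} = v_{4} + v_{7} + 2·v_{8} + 2·v_{10} ; sig = ⟨2 | 1 1 2 2⟩
  • {2,8,10}:  v_{2} + v_{8} + v_{10} = v_{5} ; sig = ⟨3 | 1⟩
  • {6,8,10}:  v_{6} + v_{8} + v_{10} = 2·v_{3} ; sig = ⟨3 | 2⟩
  • {1,3,4,7}:  v_{1} + v_{3} + v_{4} + v_{7} = v_{6} ; sig = ⟨4 | 1⟩
  • {4,5,7,9}:  v_{4} + v_{5} + v_{7} + v_{9} = 2·v_{2} ; sig = ⟨4 | 2⟩
  • {1,4,7,8,10}:  v_{1} + v_{4} + v_{7} + v_{8} + v_{10} = v_{3} ; sig = ⟨5 | 1⟩
  • {4,7,8,9,10}:  v_{4} + v_{7} + v_{8} + v_{9} + v_{10} = v_{2} ; sig = ⟨5 | 1⟩

Signatures (|P|; sorted positive RHS coefficients), sorted:
    ⟨2 | 0⟩
    ⟨2 | 0⟩
    ⟨2 | 1 1⟩
    ⟨2 | 1 1 1⟩
    ⟨2 | 1 1 1⟩
    ⟨2 | 1 1 1 1⟩
    ⟨2 | 1 1 1 1 1⟩
    ⟨2 | 1 1 2 2⟩
    ⟨3 | 1⟩
    ⟨3 | 2⟩
    ⟨4 | 1⟩
    ⟨4 | 2⟩
    ⟨5 | 1⟩
    ⟨5 | 1⟩


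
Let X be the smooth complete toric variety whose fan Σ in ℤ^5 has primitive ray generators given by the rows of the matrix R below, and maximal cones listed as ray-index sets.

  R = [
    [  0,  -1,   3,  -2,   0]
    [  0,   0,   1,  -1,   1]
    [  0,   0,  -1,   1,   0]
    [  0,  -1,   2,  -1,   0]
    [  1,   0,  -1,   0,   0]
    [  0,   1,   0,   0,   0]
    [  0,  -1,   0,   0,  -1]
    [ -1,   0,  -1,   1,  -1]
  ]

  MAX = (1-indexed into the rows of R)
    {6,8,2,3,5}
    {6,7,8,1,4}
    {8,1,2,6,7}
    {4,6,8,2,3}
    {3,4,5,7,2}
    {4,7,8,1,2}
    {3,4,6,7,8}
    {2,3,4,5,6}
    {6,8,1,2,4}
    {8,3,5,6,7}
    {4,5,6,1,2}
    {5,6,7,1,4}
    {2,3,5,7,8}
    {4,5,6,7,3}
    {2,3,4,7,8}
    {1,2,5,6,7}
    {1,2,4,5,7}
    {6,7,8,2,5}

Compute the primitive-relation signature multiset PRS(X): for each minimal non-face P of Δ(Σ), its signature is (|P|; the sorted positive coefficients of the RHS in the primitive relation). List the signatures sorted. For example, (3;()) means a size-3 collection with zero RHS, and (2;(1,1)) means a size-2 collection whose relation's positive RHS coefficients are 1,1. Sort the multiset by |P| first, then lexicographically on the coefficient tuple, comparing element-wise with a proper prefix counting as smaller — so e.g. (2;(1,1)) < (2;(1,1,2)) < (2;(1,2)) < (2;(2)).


Primitive collections (5):

  • {1,3}:  v_{1} + v_{3} = v_{4}  ⟹  sig = (2;(1))
  • {4,5,8}:  v_{4} + v_{5} + v_{8} = v_{7}  ⟹  sig = (3;(1))
  • {1,5,8}:  v_{1} + v_{5} + v_{8} = v_{2} + v_{6} + 2·v_{7}  ⟹  sig = (3;(1,1,2))
  • {2,3,6,7}:  v_{2} + v_{3} + v_{6} + v_{7} = 0  ⟹  sig = (4;())
  • {2,4,6,7}:  v_{2} + v_{4} + v_{6} + v_{7} = v_{1}  ⟹  sig = (4;(1))

Signatures (|P|; sorted positive RHS coefficients), sorted:
[(2;(1)), (3;(1)), (3;(1,1,2)), (4;()), (4;(1))]


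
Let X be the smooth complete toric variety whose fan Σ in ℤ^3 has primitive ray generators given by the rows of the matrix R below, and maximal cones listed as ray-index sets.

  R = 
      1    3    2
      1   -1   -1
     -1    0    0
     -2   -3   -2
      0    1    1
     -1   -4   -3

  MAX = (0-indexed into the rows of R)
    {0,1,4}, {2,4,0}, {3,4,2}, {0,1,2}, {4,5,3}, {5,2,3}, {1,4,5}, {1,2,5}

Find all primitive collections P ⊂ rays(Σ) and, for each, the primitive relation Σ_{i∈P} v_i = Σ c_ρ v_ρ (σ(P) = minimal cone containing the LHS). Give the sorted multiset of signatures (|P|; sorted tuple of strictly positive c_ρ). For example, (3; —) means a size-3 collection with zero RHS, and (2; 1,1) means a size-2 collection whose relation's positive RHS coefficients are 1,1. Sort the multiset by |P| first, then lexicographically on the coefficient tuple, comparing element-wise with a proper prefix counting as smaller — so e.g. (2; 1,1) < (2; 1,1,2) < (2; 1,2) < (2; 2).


Δ(Σ) — 6 vertices, 5 min non-faces:

  P={0,3}:  v_{0} + v_{3} = v_{2} — sig = (2; 1)
  P={1,3}:  v_{1} + v_{3} = v_{5} — sig = (2; 1)
  P={0,5}:  v_{0} + v_{5} = v_{1} + v_{2} — sig = (2; 1,1)
  P={1,2,4}:  v_{1} + v_{2} + v_{4} = 0 — sig = (3; —)
  P={2,4,5}:  v_{2} + v_{4} + v_{5} = v_{3} — sig = (3; 1)

Hence PRS(X_Σ) =
    |P|=2: 3 collections, coeffs (1), (1), (1,1)
    |P|=3: 2 collections, coeffs (), (1)


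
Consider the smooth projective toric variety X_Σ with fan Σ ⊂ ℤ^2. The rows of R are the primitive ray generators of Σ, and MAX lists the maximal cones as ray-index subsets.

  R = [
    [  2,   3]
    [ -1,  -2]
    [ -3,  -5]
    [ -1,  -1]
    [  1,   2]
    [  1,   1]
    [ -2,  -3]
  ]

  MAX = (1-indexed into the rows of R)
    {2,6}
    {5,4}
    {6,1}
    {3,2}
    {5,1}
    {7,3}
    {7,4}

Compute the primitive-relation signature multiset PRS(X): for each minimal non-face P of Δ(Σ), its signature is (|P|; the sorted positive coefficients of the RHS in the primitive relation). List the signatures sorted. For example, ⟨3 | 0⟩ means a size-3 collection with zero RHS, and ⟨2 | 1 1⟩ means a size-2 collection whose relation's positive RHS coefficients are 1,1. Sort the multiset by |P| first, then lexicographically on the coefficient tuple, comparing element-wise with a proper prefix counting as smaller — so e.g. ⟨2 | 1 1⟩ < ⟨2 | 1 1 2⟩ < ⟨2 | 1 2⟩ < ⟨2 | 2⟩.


Primitive collections (14):

  P={1,7}:  v_{1} + v_{7} = 0  ⟹  sig = ⟨2 | 0⟩
  P={2,5}:  v_{2} + v_{5} = 0  ⟹  sig = ⟨2 | 0⟩
  P={4,6}:  v_{4} + v_{6} = 0  ⟹  sig = ⟨2 | 0⟩
  P={1,2}:  v_{1} + v_{2} = v_{6}  ⟹  sig = ⟨2 | 1⟩
  P={1,3}:  v_{1} + v_{3} = v_{2}  ⟹  sig = ⟨2 | 1⟩
  P={1,4}:  v_{1} + v_{4} = v_{5}  ⟹  sig = ⟨2 | 1⟩
  P={2,4}:  v_{2} + v_{4} = v_{7}  ⟹  sig = ⟨2 | 1⟩
  P={2,7}:  v_{2} + v_{7} = v_{3}  ⟹  sig = ⟨2 | 1⟩
  P={3,5}:  v_{3} + v_{5} = v_{7}  ⟹  sig = ⟨2 | 1⟩
  P={5,6}:  v_{5} + v_{6} = v_{1}  ⟹  sig = ⟨2 | 1⟩
  P={5,7}:  v_{5} + v_{7} = v_{4}  ⟹  sig = ⟨2 | 1⟩
  P={6,7}:  v_{6} + v_{7} = v_{2}  ⟹  sig = ⟨2 | 1⟩
  P={3,4}:  v_{3} + v_{4} = 2·v_{7}  ⟹  sig = ⟨2 | 2⟩
  P={3,6}:  v_{3} + v_{6} = 2·v_{2}  ⟹  sig = ⟨2 | 2⟩

Hence PRS(X_Σ) =
{ ⟨2 | 0⟩ ×3,  ⟨2 | 1⟩ ×9,  ⟨2 | 2⟩ ×2 }


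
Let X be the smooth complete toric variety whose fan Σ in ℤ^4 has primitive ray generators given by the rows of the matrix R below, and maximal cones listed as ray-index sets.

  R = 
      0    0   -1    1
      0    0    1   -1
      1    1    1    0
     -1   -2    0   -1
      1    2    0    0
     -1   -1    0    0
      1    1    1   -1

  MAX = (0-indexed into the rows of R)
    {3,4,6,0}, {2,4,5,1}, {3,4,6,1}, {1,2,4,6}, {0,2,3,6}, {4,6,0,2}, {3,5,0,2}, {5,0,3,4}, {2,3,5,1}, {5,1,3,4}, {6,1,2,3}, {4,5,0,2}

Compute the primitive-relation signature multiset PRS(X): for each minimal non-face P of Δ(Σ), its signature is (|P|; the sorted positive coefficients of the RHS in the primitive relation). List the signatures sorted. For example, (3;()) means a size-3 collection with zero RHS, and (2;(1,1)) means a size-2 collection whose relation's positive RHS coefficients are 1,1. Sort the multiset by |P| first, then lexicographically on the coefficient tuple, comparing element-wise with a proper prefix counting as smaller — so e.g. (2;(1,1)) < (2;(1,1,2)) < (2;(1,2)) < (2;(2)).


3 minimal non-faces of Δ(Σ) (on 7 rays):

  {0,1}:  v_{0} + v_{1} = 0 ; sig = (2;())
  {5,6}:  v_{5} + v_{6} = v_{1} ; sig = (2;(1))
  {2,3,4}:  v_{2} + v_{3} + v_{4} = v_{6} ; sig = (3;(1))

Sorted signature multiset PRS(X):
    |P|=2: 2 collections, coeffs (), (1)
    |P|=3: 1 collection, coeffs (1)


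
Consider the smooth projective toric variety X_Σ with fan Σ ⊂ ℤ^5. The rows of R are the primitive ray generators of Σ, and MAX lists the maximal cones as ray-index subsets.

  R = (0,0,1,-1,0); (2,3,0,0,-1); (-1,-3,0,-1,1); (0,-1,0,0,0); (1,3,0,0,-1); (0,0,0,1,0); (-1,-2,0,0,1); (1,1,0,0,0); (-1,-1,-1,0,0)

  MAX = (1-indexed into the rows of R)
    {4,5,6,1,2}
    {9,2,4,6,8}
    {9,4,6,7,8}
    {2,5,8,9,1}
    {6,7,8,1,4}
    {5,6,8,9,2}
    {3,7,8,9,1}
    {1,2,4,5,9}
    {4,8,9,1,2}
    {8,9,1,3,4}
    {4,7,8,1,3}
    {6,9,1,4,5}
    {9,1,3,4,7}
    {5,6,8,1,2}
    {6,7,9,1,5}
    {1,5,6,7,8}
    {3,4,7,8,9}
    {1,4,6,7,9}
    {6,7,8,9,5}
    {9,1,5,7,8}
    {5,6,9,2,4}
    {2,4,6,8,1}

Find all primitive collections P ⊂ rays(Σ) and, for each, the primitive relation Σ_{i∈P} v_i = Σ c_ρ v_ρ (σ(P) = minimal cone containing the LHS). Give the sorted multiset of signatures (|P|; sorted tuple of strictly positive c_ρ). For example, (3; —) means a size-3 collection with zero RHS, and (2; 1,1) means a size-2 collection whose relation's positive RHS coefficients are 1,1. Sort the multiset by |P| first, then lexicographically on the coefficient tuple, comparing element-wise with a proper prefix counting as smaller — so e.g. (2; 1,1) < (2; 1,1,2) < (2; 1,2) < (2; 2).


Primitive collections (9):

  {2,7}:  v_{2} + v_{7} = v_{8}  →  sig = (2; 1)
  {3,6}:  v_{3} + v_{6} = v_{4} + v_{7}  →  sig = (2; 1,1)
  {3,5}:  v_{3} + v_{5} = v_{1} + v_{8} + v_{9}  →  sig = (2; 1,1,1)
  {2,3}:  v_{2} + v_{3} = v_{1} + v_{4} + 2·v_{8} + v_{9}  →  sig = (2; 1,1,1,2)
  {4,5,7}:  v_{4} + v_{5} + v_{7} = 0  →  sig = (3; —)
  {4,5,8}:  v_{4} + v_{5} + v_{8} = v_{2}  →  sig = (3; 1)
  {1,6,8,9}:  v_{1} + v_{6} + v_{8} + v_{9} = 0  →  sig = (4; —)
  {1,2,6,9}:  v_{1} + v_{2} + v_{6} + v_{9} = v_{4} + v_{5}  →  sig = (4; 1,1)
  {1,4,7,8,9}:  v_{1} + v_{4} + v_{7} + v_{8} + v_{9} = v_{3}  →  sig = (5; 1)

Signatures (|P|; sorted positive RHS coefficients), sorted:
    |P|=2: 4 collections, coeffs (1), (1,1), (1,1,1), (1,1,1,2)
    |P|=3: 2 collections, coeffs (), (1)
    |P|=4: 2 collections, coeffs (), (1,1)
    |P|=5: 1 collection, coeffs (1)


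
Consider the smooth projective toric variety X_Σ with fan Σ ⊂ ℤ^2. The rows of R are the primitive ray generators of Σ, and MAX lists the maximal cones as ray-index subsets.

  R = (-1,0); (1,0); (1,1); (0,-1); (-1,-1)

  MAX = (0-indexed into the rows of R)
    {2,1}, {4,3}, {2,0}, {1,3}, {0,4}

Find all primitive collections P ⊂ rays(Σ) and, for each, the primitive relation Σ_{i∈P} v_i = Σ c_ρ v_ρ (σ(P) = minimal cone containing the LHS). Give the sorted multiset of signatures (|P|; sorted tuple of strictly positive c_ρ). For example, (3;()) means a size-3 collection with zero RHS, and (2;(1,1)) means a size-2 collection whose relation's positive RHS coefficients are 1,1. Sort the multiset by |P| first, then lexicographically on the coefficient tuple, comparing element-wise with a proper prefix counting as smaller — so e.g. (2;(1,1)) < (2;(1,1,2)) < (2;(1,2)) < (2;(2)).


5 collections generate NE(X_Σ); each relation:

  {0,1}:  v_{0} + v_{1} = 0  ⟹  sig = (2;())
  {2,4}:  v_{2} + v_{4} = 0  ⟹  sig = (2;())
  {0,3}:  v_{0} + v_{3} = v_{4}  ⟹  sig = (2;(1))
  {1,4}:  v_{1} + v_{4} = v_{3}  ⟹  sig = (2;(1))
  {2,3}:  v_{2} + v_{3} = v_{1}  ⟹  sig = (2;(1))

Signatures (|P|; sorted positive RHS coefficients), sorted:
    |P|=2: 5 collections, coeffs (), (), (1), (1), (1)


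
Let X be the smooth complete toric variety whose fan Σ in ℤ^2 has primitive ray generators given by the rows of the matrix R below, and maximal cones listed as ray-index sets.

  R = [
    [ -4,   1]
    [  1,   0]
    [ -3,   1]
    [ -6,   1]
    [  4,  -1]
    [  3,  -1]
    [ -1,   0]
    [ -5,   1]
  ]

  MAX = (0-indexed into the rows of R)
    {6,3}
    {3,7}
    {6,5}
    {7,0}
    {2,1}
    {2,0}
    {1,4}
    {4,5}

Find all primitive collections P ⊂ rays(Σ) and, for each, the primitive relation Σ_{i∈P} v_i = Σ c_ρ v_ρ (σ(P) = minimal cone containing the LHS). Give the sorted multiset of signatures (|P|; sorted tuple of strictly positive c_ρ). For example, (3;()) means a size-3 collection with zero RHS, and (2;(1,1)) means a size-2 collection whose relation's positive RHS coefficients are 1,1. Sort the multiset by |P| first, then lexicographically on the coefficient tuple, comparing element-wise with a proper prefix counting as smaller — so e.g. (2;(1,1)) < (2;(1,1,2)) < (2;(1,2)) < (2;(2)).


20 collections generate NE(X_Σ); each relation:

  {0,4}:  v_{0} + v_{4} = 0  so sig = (2;())
  {1,6}:  v_{1} + v_{6} = 0  so sig = (2;())
  {2,5}:  v_{2} + v_{5} = 0  so sig = (2;())
  {0,1}:  v_{0} + v_{1} = v_{2}  so sig = (2;(1))
  {0,5}:  v_{0} + v_{5} = v_{6}  so sig = (2;(1))
  {0,6}:  v_{0} + v_{6} = v_{7}  so sig = (2;(1))
  {1,3}:  v_{1} + v_{3} = v_{7}  so sig = (2;(1))
  {1,5}:  v_{1} + v_{5} = v_{4}  so sig = (2;(1))
  {1,7}:  v_{1} + v_{7} = v_{0}  so sig = (2;(1))
  {2,4}:  v_{2} + v_{4} = v_{1}  so sig = (2;(1))
  {2,6}:  v_{2} + v_{6} = v_{0}  so sig = (2;(1))
  {4,6}:  v_{4} + v_{6} = v_{5}  so sig = (2;(1))
  {4,7}:  v_{4} + v_{7} = v_{6}  so sig = (2;(1))
  {6,7}:  v_{6} + v_{7} = v_{3}  so sig = (2;(1))
  {2,3}:  v_{2} + v_{3} = v_{0} + v_{7}  so sig = (2;(1,1))
  {0,3}:  v_{0} + v_{3} = 2·v_{7}  so sig = (2;(2))
  {2,7}:  v_{2} + v_{7} = 2·v_{0}  so sig = (2;(2))
  {3,4}:  v_{3} + v_{4} = 2·v_{6}  so sig = (2;(2))
  {5,7}:  v_{5} + v_{7} = 2·v_{6}  so sig = (2;(2))
  {3,5}:  v_{3} + v_{5} = 3·v_{6}  so sig = (2;(3))

so the primitive-relation signature multiset is
    |P|=2: 20 collections, coeffs (), (), (), (1), (1), (1), (1), (1), (1), (1), (1), (1), (1), (1), (1,1), (2), (2), (2), (2), (3)
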